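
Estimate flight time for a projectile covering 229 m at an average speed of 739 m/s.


t = d/v = 229/739 = 0.3099 s

0.3099 s


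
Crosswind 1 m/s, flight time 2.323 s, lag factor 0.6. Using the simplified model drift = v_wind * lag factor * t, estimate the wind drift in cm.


drift = v_wind * lag * t = 1 * 0.6 * 2.323 = 1.3938 m ≈ 139.4 cm

139.4 cm


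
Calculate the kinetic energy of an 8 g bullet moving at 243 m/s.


E = 0.5*m*v^2 = 0.5*0.008*243^2 = 236.2 J

236.2 J


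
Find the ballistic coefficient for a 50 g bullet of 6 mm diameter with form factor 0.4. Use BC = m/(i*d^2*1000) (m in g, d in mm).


BC = m/(i*d^2*1000) = 50/(0.4 * 6^2 * 1000) = 0.003472

0.003472


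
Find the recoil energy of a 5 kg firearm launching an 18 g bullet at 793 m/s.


v_r = m_p*v_p/m_gun = 0.018*793/5 = 2.8548 m/s, E_r = 0.5*m_gun*v_r^2 = 0.5*5*2.8548^2 = 20.37 J

20.37 J


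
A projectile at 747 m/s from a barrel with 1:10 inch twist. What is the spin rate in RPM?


twist_m = 10*0.0254 = 0.254 m
spin = v/twist = 747/0.254 = 2940.945 rev/s
RPM = spin*60 = 2940.945*60 ≈ 176457 RPM

176457 RPM


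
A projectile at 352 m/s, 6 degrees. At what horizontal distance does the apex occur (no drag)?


R = v0^2*sin(2*theta)/g = 352^2*sin(2*6°)/9.81 = 2626 m
apex_dist = R/2 = 2626/2 = 1313 m

1313 m


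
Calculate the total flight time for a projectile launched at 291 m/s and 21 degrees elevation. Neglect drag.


T = 2*v0*sin(theta)/g = 2*291*sin(21°)/9.81 = 21.26 s

21.26 s


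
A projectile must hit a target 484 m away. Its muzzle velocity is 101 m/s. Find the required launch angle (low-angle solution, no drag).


sin(2*theta) = R*g/v0^2 = 484*9.81/101^2 = 0.465448, theta = arcsin(0.465448)/2 = 13.87°

13.87 degrees


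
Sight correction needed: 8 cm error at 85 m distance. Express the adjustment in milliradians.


1 mrad subtends 1 cm per 10 m of range, so adj = error_cm / (dist_m / 10) = 8 / (85/10) = 0.9412 mrad

0.9412 mrad


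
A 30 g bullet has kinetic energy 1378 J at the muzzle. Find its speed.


v = sqrt(2*E/m) = sqrt(2*1378/0.03) = 303.1 m/s

303.1 m/s


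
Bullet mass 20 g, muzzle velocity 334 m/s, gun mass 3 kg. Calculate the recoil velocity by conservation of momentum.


v_recoil = m_p * v_p / m_gun = 0.02 * 334 / 3 = 2.227 m/s

2.227 m/s


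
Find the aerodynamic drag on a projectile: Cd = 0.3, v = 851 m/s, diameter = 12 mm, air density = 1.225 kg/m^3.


A = pi*(d/2)^2 = pi*(12/2000)^2 = 1.13097e-04 m^2
Fd = 0.5*Cd*rho*A*v^2 = 0.5*0.3*1.225*1.13097e-04*851^2 = 15.05 N

15.05 N


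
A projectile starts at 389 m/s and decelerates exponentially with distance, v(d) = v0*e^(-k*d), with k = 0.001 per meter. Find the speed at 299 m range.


v = v0*exp(-k*d) = 389*exp(-0.001*299) = 288.5 m/s

288.5 m/s


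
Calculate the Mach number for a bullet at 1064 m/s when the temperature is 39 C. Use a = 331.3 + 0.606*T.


a = 331.3 + 0.606*(39) = 354.934 m/s
M = v/a = 1064/354.934 = 2.998

2.998


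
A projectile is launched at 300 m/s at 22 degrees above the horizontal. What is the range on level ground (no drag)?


R = v0^2 * sin(2*theta) / g = 300^2 * sin(2*22°) / 9.81 = 6373 m

6373 m


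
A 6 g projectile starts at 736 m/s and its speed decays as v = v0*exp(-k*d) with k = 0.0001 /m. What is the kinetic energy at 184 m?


v = v0*exp(-k*d) = 736*exp(-0.0001*184) = 722.581 m/s
E = 0.5*m*v^2 = 0.5*0.006*722.581^2 = 1566 J

1566 J


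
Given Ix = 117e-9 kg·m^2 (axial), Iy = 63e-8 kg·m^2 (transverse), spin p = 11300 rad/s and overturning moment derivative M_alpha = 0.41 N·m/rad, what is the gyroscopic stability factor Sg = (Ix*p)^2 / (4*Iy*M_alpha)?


Sg = Ix^2 * p^2 / (4 * Iy * M_alpha) = (117e-9)^2 * 11300^2 / (4 * 63e-8 * 0.41) = 1.692

1.692


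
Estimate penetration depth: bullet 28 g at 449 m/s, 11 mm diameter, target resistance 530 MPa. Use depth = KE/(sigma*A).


A = pi*(d/2)^2 = pi*(11/2)^2 = 95.0332 mm^2
E = 0.5*m*v^2 = 0.5*0.028*449^2 = 2822.41 J
depth = E/(sigma*A) = 2822.41 J / (530 MPa * 95.0332 mm^2) = 2822.41/(530 * 95.0332) m = 0.0560363 m ≈ 56.04 mm

56.04 mm


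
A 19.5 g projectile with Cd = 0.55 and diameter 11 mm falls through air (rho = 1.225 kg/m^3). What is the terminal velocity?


A = pi*(d/2)^2 = pi*(11/2000)^2 = 9.50332e-05 m^2
vt = sqrt(2mg/(Cd*rho*A)) = sqrt(2*0.0195*9.81/(0.55 * 1.225 * 9.50332e-05)) = 77.3 m/s

77.3 m/s


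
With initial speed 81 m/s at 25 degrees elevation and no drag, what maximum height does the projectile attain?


H = (v0*sin(theta))^2 / (2g) = (81*sin(25°))^2 / (2*9.81) = 59.73 m

59.73 m


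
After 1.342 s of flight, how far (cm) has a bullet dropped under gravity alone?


drop = 0.5*g*t^2 = 0.5*9.81*1.342^2 = 8.83373 m ≈ 883.4 cm

883.4 cm


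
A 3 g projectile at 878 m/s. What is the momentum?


p = m*v = 0.003*878 = 2.634 kg·m/s

2.634 kg·m/s


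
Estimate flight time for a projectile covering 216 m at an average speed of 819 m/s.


t = d/v = 216/819 = 0.2637 s

0.2637 s


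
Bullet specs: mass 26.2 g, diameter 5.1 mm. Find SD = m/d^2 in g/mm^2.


SD = m/d^2 = 26.2/5.1^2 = 1.007 g/mm^2

1.007 g/mm^2


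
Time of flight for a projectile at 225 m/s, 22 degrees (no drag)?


T = 2*v0*sin(theta)/g = 2*225*sin(22°)/9.81 = 17.18 s

17.18 s


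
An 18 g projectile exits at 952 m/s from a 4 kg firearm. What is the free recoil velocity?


v_recoil = m_p * v_p / m_gun = 0.018 * 952 / 4 = 4.284 m/s

4.284 m/s


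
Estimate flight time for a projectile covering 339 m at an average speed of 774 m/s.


t = d/v = 339/774 = 0.438 s

0.438 s


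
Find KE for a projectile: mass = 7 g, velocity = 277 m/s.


E = 0.5*m*v^2 = 0.5*0.007*277^2 = 268.6 J

268.6 J


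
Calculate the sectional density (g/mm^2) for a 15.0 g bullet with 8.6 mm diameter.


SD = m/d^2 = 15.0/8.6^2 = 0.2028 g/mm^2

0.2028 g/mm^2


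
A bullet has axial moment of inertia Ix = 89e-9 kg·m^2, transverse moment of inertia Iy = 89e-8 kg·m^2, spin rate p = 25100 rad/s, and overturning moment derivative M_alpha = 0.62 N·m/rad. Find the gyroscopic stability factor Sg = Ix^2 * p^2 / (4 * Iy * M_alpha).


Sg = Ix^2 * p^2 / (4 * Iy * M_alpha) = (89e-9)^2 * 25100^2 / (4 * 89e-8 * 0.62) = 2.261

2.261


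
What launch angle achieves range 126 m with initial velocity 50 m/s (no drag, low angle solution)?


sin(2*theta) = R*g/v0^2 = 126*9.81/50^2 = 0.494424, theta = arcsin(0.494424)/2 = 14.82°

14.82 degrees


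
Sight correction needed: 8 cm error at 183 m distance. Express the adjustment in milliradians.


1 mrad subtends 1 cm per 10 m of range, so adj = error_cm / (dist_m / 10) = 8 / (183/10) = 0.4372 mrad

0.4372 mrad


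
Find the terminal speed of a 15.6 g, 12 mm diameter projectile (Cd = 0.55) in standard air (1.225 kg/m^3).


A = pi*(d/2)^2 = pi*(12/2000)^2 = 1.13097e-04 m^2
vt = sqrt(2mg/(Cd*rho*A)) = sqrt(2*0.0156*9.81/(0.55 * 1.225 * 1.13097e-04)) = 63.38 m/s

63.38 m/s


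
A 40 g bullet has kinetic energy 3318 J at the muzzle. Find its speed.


v = sqrt(2*E/m) = sqrt(2*3318/0.04) = 407.3 m/s

407.3 m/s


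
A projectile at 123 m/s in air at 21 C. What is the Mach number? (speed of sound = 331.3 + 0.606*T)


a = 331.3 + 0.606*(21) = 344.026 m/s
M = v/a = 123/344.026 = 0.3575

0.3575


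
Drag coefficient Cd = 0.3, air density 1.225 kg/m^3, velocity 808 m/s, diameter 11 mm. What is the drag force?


A = pi*(d/2)^2 = pi*(11/2000)^2 = 9.50332e-05 m^2
Fd = 0.5*Cd*rho*A*v^2 = 0.5*0.3*1.225*9.50332e-05*808^2 = 11.4 N

11.4 N


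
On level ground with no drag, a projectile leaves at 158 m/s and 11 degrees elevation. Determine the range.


R = v0^2 * sin(2*theta) / g = 158^2 * sin(2*11°) / 9.81 = 953.3 m

953.3 m


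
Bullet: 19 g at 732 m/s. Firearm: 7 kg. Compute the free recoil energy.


v_r = m_p*v_p/m_gun = 0.019*732/7 = 1.98686 m/s, E_r = 0.5*m_gun*v_r^2 = 0.5*7*1.98686^2 = 13.82 J

13.82 J


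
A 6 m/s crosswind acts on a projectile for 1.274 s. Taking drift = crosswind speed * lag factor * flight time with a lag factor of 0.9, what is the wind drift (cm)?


drift = v_wind * lag * t = 6 * 0.9 * 1.274 = 6.8796 m ≈ 688 cm

688 cm


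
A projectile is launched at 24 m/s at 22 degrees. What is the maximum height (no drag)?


H = (v0*sin(theta))^2 / (2g) = (24*sin(22°))^2 / (2*9.81) = 4.12 m

4.12 m


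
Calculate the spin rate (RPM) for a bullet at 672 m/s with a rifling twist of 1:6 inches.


twist_m = 6*0.0254 = 0.1524 m
spin = v/twist = 672/0.1524 = 4409.449 rev/s
RPM = spin*60 = 4409.449*60 ≈ 264567 RPM

264567 RPM


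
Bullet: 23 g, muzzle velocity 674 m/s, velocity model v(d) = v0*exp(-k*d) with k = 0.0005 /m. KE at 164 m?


v = v0*exp(-k*d) = 674*exp(-0.0005*164) = 620.937 m/s
E = 0.5*m*v^2 = 0.5*0.023*620.937^2 = 4434 J

4434 J


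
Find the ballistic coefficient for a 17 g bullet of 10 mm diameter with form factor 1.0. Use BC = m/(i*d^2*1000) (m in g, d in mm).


BC = m/(i*d^2*1000) = 17/(1.0 * 10^2 * 1000) = 0.00017

0.00017


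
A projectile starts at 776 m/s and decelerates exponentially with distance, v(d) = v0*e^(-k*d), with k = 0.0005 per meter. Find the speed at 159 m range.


v = v0*exp(-k*d) = 776*exp(-0.0005*159) = 716.7 m/s

716.7 m/s


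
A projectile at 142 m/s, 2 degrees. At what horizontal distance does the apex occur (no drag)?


R = v0^2*sin(2*theta)/g = 142^2*sin(2*2°)/9.81 = 143.381 m
apex_dist = R/2 = 143.381/2 = 71.69 m

71.69 m


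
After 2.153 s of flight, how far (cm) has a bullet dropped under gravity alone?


drop = 0.5*g*t^2 = 0.5*9.81*2.153^2 = 22.7367 m ≈ 2274 cm

2274 cm


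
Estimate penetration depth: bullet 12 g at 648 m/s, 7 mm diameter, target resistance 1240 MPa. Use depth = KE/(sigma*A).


A = pi*(d/2)^2 = pi*(7/2)^2 = 38.4845 mm^2
E = 0.5*m*v^2 = 0.5*0.012*648^2 = 2519.42 J
depth = E/(sigma*A) = 2519.42 J / (1240 MPa * 38.4845 mm^2) = 2519.42/(1240 * 38.4845) m = 0.0527951 m ≈ 52.8 mm

52.8 mm


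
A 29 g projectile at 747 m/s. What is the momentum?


p = m*v = 0.029*747 = 21.66 kg·m/s

21.66 kg·m/s


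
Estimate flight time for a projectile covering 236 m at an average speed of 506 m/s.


t = d/v = 236/506 = 0.4664 s

0.4664 s


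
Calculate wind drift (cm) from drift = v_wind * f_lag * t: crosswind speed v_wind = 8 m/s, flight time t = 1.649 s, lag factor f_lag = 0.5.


drift = v_wind * lag * t = 8 * 0.5 * 1.649 = 6.596 m ≈ 659.6 cm

659.6 cm


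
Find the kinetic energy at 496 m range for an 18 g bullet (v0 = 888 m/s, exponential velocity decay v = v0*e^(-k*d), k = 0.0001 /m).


v = v0*exp(-k*d) = 888*exp(-0.0001*496) = 845.03 m/s
E = 0.5*m*v^2 = 0.5*0.018*845.03^2 = 6427 J

6427 J


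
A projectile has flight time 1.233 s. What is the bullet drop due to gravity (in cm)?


drop = 0.5*g*t^2 = 0.5*9.81*1.233^2 = 7.45702 m ≈ 745.7 cm

745.7 cm


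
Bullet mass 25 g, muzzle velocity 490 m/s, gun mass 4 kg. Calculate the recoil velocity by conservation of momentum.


v_recoil = m_p * v_p / m_gun = 0.025 * 490 / 4 = 3.062 m/s

3.062 m/s


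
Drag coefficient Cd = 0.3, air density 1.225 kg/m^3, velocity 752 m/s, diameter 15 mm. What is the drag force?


A = pi*(d/2)^2 = pi*(15/2000)^2 = 1.76715e-04 m^2
Fd = 0.5*Cd*rho*A*v^2 = 0.5*0.3*1.225*1.76715e-04*752^2 = 18.36 N

18.36 N


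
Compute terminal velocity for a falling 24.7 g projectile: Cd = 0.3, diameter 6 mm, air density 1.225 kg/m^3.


A = pi*(d/2)^2 = pi*(6/2000)^2 = 2.82743e-05 m^2
vt = sqrt(2mg/(Cd*rho*A)) = sqrt(2*0.0247*9.81/(0.3 * 1.225 * 2.82743e-05)) = 216 m/s

216 m/s


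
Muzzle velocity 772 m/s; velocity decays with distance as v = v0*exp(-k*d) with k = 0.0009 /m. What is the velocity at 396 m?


v = v0*exp(-k*d) = 772*exp(-0.0009*396) = 540.5 m/s

540.5 m/s


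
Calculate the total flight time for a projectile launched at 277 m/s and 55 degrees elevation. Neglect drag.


T = 2*v0*sin(theta)/g = 2*277*sin(55°)/9.81 = 46.26 s

46.26 s


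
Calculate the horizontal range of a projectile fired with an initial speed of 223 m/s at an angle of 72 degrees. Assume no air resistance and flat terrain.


R = v0^2 * sin(2*theta) / g = 223^2 * sin(2*72°) / 9.81 = 2980 m

2980 m


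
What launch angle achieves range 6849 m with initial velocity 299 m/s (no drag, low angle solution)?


sin(2*theta) = R*g/v0^2 = 6849*9.81/299^2 = 0.751543, theta = arcsin(0.751543)/2 = 24.36°

24.36 degrees


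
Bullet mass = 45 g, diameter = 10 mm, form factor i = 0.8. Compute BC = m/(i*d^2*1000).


BC = m/(i*d^2*1000) = 45/(0.8 * 10^2 * 1000) = 0.0005625

0.0005625


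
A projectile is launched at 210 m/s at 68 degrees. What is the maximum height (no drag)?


H = (v0*sin(theta))^2 / (2g) = (210*sin(68°))^2 / (2*9.81) = 1932 m

1932 m


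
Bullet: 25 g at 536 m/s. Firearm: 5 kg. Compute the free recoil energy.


v_r = m_p*v_p/m_gun = 0.025*536/5 = 2.68 m/s, E_r = 0.5*m_gun*v_r^2 = 0.5*5*2.68^2 = 17.96 J

17.96 J


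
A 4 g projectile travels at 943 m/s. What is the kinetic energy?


E = 0.5*m*v^2 = 0.5*0.004*943^2 = 1778 J

1778 J


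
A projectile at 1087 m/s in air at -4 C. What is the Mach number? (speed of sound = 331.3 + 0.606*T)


a = 331.3 + 0.606*(-4) = 328.876 m/s
M = v/a = 1087/328.876 = 3.305

3.305


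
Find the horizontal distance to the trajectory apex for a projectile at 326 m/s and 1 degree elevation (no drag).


R = v0^2*sin(2*theta)/g = 326^2*sin(2*1°)/9.81 = 378.081 m
apex_dist = R/2 = 378.081/2 = 189 m

189 m


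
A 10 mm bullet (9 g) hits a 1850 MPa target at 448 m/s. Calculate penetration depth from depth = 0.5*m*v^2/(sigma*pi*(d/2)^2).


A = pi*(d/2)^2 = pi*(10/2)^2 = 78.5398 mm^2
E = 0.5*m*v^2 = 0.5*0.009*448^2 = 903.168 J
depth = E/(sigma*A) = 903.168 J / (1850 MPa * 78.5398 mm^2) = 903.168/(1850 * 78.5398) m = 0.00621594 m ≈ 6.216 mm

6.216 mm


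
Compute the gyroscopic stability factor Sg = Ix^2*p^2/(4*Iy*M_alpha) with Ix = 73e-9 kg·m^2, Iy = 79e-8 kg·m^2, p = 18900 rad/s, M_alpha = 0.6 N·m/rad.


Sg = Ix^2 * p^2 / (4 * Iy * M_alpha) = (73e-9)^2 * 18900^2 / (4 * 79e-8 * 0.6) = 1.004

1.004


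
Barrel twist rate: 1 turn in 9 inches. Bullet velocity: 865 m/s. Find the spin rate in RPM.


twist_m = 9*0.0254 = 0.2286 m
spin = v/twist = 865/0.2286 = 3783.902 rev/s
RPM = spin*60 = 3783.902*60 ≈ 227034 RPM

227034 RPM


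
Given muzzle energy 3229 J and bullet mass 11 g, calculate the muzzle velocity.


v = sqrt(2*E/m) = sqrt(2*3229/0.011) = 766.2 m/s

766.2 m/s


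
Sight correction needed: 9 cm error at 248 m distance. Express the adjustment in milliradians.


1 mrad subtends 1 cm per 10 m of range, so adj = error_cm / (dist_m / 10) = 9 / (248/10) = 0.3629 mrad

0.3629 mrad


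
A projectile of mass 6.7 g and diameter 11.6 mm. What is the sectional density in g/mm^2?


SD = m/d^2 = 6.7/11.6^2 = 0.04979 g/mm^2

0.04979 g/mm^2


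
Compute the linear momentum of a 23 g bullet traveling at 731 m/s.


p = m*v = 0.023*731 = 16.81 kg·m/s

16.81 kg·m/s


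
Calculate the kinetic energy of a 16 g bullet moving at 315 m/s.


E = 0.5*m*v^2 = 0.5*0.016*315^2 = 793.8 J

793.8 J


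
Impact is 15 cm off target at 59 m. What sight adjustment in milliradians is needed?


1 mrad subtends 1 cm per 10 m of range, so adj = error_cm / (dist_m / 10) = 15 / (59/10) = 2.542 mrad

2.542 mrad


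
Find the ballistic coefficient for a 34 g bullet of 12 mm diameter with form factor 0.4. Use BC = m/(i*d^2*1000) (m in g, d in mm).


BC = m/(i*d^2*1000) = 34/(0.4 * 12^2 * 1000) = 0.0005903

0.0005903


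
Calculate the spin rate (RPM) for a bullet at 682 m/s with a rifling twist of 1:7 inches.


twist_m = 7*0.0254 = 0.1778 m
spin = v/twist = 682/0.1778 = 3835.771 rev/s
RPM = spin*60 = 3835.771*60 ≈ 230146 RPM

230146 RPM


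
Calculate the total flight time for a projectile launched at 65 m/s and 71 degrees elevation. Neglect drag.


T = 2*v0*sin(theta)/g = 2*65*sin(71°)/9.81 = 12.53 s

12.53 s


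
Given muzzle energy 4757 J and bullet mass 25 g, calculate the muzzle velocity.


v = sqrt(2*E/m) = sqrt(2*4757/0.025) = 616.9 m/s

616.9 m/s


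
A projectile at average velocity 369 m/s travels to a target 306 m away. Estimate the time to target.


t = d/v = 306/369 = 0.8293 s

0.8293 s


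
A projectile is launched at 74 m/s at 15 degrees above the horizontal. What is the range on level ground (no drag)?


R = v0^2 * sin(2*theta) / g = 74^2 * sin(2*15°) / 9.81 = 279.1 m

279.1 m


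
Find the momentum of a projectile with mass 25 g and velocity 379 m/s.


p = m*v = 0.025*379 = 9.475 kg·m/s

9.475 kg·m/s


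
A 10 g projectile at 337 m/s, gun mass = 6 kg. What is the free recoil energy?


v_r = m_p*v_p/m_gun = 0.01*337/6 = 0.561667 m/s, E_r = 0.5*m_gun*v_r^2 = 0.5*6*0.561667^2 = 0.9464 J

0.9464 J


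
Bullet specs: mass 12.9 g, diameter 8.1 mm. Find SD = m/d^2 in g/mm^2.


SD = m/d^2 = 12.9/8.1^2 = 0.1966 g/mm^2

0.1966 g/mm^2


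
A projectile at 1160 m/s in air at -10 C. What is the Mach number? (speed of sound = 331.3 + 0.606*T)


a = 331.3 + 0.606*(-10) = 325.24 m/s
M = v/a = 1160/325.24 = 3.567

3.567


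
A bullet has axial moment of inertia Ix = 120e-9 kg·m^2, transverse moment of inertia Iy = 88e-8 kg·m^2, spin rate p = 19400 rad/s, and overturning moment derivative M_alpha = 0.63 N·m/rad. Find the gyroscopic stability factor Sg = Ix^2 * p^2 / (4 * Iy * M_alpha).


Sg = Ix^2 * p^2 / (4 * Iy * M_alpha) = (120e-9)^2 * 19400^2 / (4 * 88e-8 * 0.63) = 2.444

2.444


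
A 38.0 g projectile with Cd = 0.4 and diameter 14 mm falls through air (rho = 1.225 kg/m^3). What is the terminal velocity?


A = pi*(d/2)^2 = pi*(14/2000)^2 = 1.53938e-04 m^2
vt = sqrt(2mg/(Cd*rho*A)) = sqrt(2*0.038*9.81/(0.4 * 1.225 * 1.53938e-04)) = 99.42 m/s

99.42 m/s


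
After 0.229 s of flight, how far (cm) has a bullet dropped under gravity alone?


drop = 0.5*g*t^2 = 0.5*9.81*0.229^2 = 0.257223 m ≈ 25.72 cm

25.72 cm


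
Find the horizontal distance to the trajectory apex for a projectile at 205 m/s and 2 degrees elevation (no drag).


R = v0^2*sin(2*theta)/g = 205^2*sin(2*2°)/9.81 = 298.829 m
apex_dist = R/2 = 298.829/2 = 149.4 m

149.4 m


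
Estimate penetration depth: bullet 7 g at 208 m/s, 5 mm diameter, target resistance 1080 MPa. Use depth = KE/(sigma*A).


A = pi*(d/2)^2 = pi*(5/2)^2 = 19.635 mm^2
E = 0.5*m*v^2 = 0.5*0.007*208^2 = 151.424 J
depth = E/(sigma*A) = 151.424 J / (1080 MPa * 19.635 mm^2) = 151.424/(1080 * 19.635) m = 0.0071407 m ≈ 7.141 mm

7.141 mm


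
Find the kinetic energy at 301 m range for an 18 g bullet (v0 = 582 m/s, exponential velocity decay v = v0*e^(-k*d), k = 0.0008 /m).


v = v0*exp(-k*d) = 582*exp(-0.0008*301) = 457.451 m/s
E = 0.5*m*v^2 = 0.5*0.018*457.451^2 = 1883 J

1883 J


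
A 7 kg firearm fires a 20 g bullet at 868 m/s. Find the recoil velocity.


v_recoil = m_p * v_p / m_gun = 0.02 * 868 / 7 = 2.48 m/s

2.48 m/s


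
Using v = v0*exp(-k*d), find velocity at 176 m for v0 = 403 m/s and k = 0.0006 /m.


v = v0*exp(-k*d) = 403*exp(-0.0006*176) = 362.6 m/s

362.6 m/s


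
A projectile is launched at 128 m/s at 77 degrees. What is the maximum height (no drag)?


H = (v0*sin(theta))^2 / (2g) = (128*sin(77°))^2 / (2*9.81) = 792.8 m

792.8 m


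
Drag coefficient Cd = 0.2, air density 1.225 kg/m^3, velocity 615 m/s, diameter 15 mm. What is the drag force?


A = pi*(d/2)^2 = pi*(15/2000)^2 = 1.76715e-04 m^2
Fd = 0.5*Cd*rho*A*v^2 = 0.5*0.2*1.225*1.76715e-04*615^2 = 8.188 N

8.188 N


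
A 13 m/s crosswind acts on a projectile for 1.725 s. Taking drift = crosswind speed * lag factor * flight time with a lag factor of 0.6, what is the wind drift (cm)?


drift = v_wind * lag * t = 13 * 0.6 * 1.725 = 13.455 m ≈ 1346 cm

1346 cm


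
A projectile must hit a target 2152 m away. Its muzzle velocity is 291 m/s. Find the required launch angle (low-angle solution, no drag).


sin(2*theta) = R*g/v0^2 = 2152*9.81/291^2 = 0.249302, theta = arcsin(0.249302)/2 = 7.218°

7.218 degrees


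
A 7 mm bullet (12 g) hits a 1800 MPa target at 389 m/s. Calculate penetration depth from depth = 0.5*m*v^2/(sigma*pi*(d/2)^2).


A = pi*(d/2)^2 = pi*(7/2)^2 = 38.4845 mm^2
E = 0.5*m*v^2 = 0.5*0.012*389^2 = 907.926 J
depth = E/(sigma*A) = 907.926 J / (1800 MPa * 38.4845 mm^2) = 907.926/(1800 * 38.4845) m = 0.0131067 m ≈ 13.11 mm

13.11 mm


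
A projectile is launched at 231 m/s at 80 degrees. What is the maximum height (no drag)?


H = (v0*sin(theta))^2 / (2g) = (231*sin(80°))^2 / (2*9.81) = 2638 m

2638 m


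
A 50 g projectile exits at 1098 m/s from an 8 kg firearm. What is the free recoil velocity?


v_recoil = m_p * v_p / m_gun = 0.05 * 1098 / 8 = 6.863 m/s

6.863 m/s


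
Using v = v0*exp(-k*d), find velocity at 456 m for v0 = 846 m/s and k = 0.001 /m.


v = v0*exp(-k*d) = 846*exp(-0.001*456) = 536.2 m/s

536.2 m/s


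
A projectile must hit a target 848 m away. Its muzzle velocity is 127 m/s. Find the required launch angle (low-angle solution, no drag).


sin(2*theta) = R*g/v0^2 = 848*9.81/127^2 = 0.515772, theta = arcsin(0.515772)/2 = 15.52°

15.52 degrees


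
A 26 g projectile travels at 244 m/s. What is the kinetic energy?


E = 0.5*m*v^2 = 0.5*0.026*244^2 = 774 J

774 J


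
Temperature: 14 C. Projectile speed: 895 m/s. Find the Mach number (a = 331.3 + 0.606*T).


a = 331.3 + 0.606*(14) = 339.784 m/s
M = v/a = 895/339.784 = 2.634

2.634


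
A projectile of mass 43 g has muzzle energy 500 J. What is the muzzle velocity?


v = sqrt(2*E/m) = sqrt(2*500/0.043) = 152.5 m/s

152.5 m/s


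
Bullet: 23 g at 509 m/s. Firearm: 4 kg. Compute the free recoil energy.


v_r = m_p*v_p/m_gun = 0.023*509/4 = 2.92675 m/s, E_r = 0.5*m_gun*v_r^2 = 0.5*4*2.92675^2 = 17.13 J

17.13 J


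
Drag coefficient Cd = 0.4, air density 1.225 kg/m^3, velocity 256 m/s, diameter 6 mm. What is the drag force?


A = pi*(d/2)^2 = pi*(6/2000)^2 = 2.82743e-05 m^2
Fd = 0.5*Cd*rho*A*v^2 = 0.5*0.4*1.225*2.82743e-05*256^2 = 0.454 N

0.454 N


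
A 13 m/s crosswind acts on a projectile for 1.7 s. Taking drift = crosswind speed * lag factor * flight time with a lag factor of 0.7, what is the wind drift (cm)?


drift = v_wind * lag * t = 13 * 0.7 * 1.7 = 15.47 m ≈ 1547 cm

1547 cm


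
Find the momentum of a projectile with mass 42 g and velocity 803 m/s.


p = m*v = 0.042*803 = 33.73 kg·m/s

33.73 kg·m/s


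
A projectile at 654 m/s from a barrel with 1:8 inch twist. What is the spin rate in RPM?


twist_m = 8*0.0254 = 0.2032 m
spin = v/twist = 654/0.2032 = 3218.504 rev/s
RPM = spin*60 = 3218.504*60 ≈ 193110 RPM

193110 RPM


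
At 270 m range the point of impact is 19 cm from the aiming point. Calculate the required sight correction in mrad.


1 mrad subtends 1 cm per 10 m of range, so adj = error_cm / (dist_m / 10) = 19 / (270/10) = 0.7037 mrad

0.7037 mrad


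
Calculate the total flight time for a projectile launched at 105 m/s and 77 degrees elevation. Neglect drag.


T = 2*v0*sin(theta)/g = 2*105*sin(77°)/9.81 = 20.86 s

20.86 s


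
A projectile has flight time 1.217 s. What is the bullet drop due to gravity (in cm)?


drop = 0.5*g*t^2 = 0.5*9.81*1.217^2 = 7.26474 m ≈ 726.5 cm

726.5 cm


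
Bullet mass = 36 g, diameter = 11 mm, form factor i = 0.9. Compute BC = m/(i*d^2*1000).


BC = m/(i*d^2*1000) = 36/(0.9 * 11^2 * 1000) = 0.0003306

0.0003306


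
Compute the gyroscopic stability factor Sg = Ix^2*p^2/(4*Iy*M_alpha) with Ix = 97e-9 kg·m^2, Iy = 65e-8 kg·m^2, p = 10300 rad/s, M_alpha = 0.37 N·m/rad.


Sg = Ix^2 * p^2 / (4 * Iy * M_alpha) = (97e-9)^2 * 10300^2 / (4 * 65e-8 * 0.37) = 1.038

1.038


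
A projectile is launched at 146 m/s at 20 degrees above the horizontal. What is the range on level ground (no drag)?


R = v0^2 * sin(2*theta) / g = 146^2 * sin(2*20°) / 9.81 = 1397 m

1397 m


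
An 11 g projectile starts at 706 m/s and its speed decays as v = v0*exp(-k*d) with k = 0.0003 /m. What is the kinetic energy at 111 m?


v = v0*exp(-k*d) = 706*exp(-0.0003*111) = 682.877 m/s
E = 0.5*m*v^2 = 0.5*0.011*682.877^2 = 2565 J

2565 J


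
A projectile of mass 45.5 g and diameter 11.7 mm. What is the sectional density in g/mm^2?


SD = m/d^2 = 45.5/11.7^2 = 0.3324 g/mm^2

0.3324 g/mm^2


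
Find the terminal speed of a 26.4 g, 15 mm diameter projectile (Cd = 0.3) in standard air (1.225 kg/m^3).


A = pi*(d/2)^2 = pi*(15/2000)^2 = 1.76715e-04 m^2
vt = sqrt(2mg/(Cd*rho*A)) = sqrt(2*0.0264*9.81/(0.3 * 1.225 * 1.76715e-04)) = 89.31 m/s

89.31 m/s


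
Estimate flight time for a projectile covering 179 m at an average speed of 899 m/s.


t = d/v = 179/899 = 0.1991 s

0.1991 s


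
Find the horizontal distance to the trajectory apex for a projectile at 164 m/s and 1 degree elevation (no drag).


R = v0^2*sin(2*theta)/g = 164^2*sin(2*1°)/9.81 = 95.6837 m
apex_dist = R/2 = 95.6837/2 = 47.84 m

47.84 m


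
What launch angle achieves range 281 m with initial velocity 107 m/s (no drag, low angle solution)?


sin(2*theta) = R*g/v0^2 = 281*9.81/107^2 = 0.240773, theta = arcsin(0.240773)/2 = 6.966°

6.966 degrees


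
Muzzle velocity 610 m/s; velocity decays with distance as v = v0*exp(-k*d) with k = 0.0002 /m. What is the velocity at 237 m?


v = v0*exp(-k*d) = 610*exp(-0.0002*237) = 581.8 m/s

581.8 m/s


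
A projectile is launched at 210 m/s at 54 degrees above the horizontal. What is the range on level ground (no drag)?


R = v0^2 * sin(2*theta) / g = 210^2 * sin(2*54°) / 9.81 = 4275 m

4275 m


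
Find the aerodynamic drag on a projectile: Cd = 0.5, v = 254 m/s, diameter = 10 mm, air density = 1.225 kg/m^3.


A = pi*(d/2)^2 = pi*(10/2000)^2 = 7.85398e-05 m^2
Fd = 0.5*Cd*rho*A*v^2 = 0.5*0.5*1.225*7.85398e-05*254^2 = 1.552 N

1.552 N


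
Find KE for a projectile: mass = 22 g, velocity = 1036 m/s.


E = 0.5*m*v^2 = 0.5*0.022*1036^2 = 11806 J

11806 J


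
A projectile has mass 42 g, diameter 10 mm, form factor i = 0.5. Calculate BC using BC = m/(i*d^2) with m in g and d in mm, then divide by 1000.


BC = m/(i*d^2*1000) = 42/(0.5 * 10^2 * 1000) = 0.00084

0.00084


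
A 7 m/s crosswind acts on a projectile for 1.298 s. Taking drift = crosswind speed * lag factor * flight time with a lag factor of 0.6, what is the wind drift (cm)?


drift = v_wind * lag * t = 7 * 0.6 * 1.298 = 5.4516 m ≈ 545.2 cm

545.2 cm


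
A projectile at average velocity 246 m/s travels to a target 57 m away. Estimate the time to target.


t = d/v = 57/246 = 0.2317 s

0.2317 s


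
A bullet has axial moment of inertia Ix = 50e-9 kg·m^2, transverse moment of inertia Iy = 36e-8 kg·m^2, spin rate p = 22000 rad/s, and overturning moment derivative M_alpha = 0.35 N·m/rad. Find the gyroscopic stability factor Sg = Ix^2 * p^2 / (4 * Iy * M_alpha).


Sg = Ix^2 * p^2 / (4 * Iy * M_alpha) = (50e-9)^2 * 22000^2 / (4 * 36e-8 * 0.35) = 2.401

2.401


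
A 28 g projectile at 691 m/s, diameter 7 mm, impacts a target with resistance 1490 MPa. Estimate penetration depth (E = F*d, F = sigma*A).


A = pi*(d/2)^2 = pi*(7/2)^2 = 38.4845 mm^2
E = 0.5*m*v^2 = 0.5*0.028*691^2 = 6684.73 J
depth = E/(sigma*A) = 6684.73 J / (1490 MPa * 38.4845 mm^2) = 6684.73/(1490 * 38.4845) m = 0.116577 m ≈ 116.6 mm

116.6 mm


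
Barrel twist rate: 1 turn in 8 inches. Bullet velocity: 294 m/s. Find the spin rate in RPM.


twist_m = 8*0.0254 = 0.2032 m
spin = v/twist = 294/0.2032 = 1446.85 rev/s
RPM = spin*60 = 1446.85*60 ≈ 86811 RPM

86811 RPM


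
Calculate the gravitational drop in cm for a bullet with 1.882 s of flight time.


drop = 0.5*g*t^2 = 0.5*9.81*1.882^2 = 17.3731 m ≈ 1737 cm

1737 cm


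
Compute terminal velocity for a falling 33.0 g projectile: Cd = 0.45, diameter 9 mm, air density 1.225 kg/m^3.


A = pi*(d/2)^2 = pi*(9/2000)^2 = 6.36173e-05 m^2
vt = sqrt(2mg/(Cd*rho*A)) = sqrt(2*0.033*9.81/(0.45 * 1.225 * 6.36173e-05)) = 135.9 m/s

135.9 m/s


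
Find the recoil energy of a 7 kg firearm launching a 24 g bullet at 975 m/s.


v_r = m_p*v_p/m_gun = 0.024*975/7 = 3.34286 m/s, E_r = 0.5*m_gun*v_r^2 = 0.5*7*3.34286^2 = 39.11 J

39.11 J


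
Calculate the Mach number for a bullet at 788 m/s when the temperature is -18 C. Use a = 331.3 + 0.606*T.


a = 331.3 + 0.606*(-18) = 320.392 m/s
M = v/a = 788/320.392 = 2.459

2.459


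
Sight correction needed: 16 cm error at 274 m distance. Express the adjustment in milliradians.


1 mrad subtends 1 cm per 10 m of range, so adj = error_cm / (dist_m / 10) = 16 / (274/10) = 0.5839 mrad

0.5839 mrad


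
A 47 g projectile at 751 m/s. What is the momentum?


p = m*v = 0.047*751 = 35.3 kg·m/s

35.3 kg·m/s


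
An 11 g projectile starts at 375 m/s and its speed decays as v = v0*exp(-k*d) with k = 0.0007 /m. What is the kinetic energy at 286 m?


v = v0*exp(-k*d) = 375*exp(-0.0007*286) = 306.963 m/s
E = 0.5*m*v^2 = 0.5*0.011*306.963^2 = 518.2 J

518.2 J


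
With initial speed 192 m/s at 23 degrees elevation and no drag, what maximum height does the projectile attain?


H = (v0*sin(theta))^2 / (2g) = (192*sin(23°))^2 / (2*9.81) = 286.9 m

286.9 m


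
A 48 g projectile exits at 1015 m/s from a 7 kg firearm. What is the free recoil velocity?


v_recoil = m_p * v_p / m_gun = 0.048 * 1015 / 7 = 6.96 m/s

6.96 m/s


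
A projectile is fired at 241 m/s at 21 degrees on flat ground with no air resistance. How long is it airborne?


T = 2*v0*sin(theta)/g = 2*241*sin(21°)/9.81 = 17.61 s

17.61 s


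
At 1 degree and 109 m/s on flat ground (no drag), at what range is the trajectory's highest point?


R = v0^2*sin(2*theta)/g = 109^2*sin(2*1°)/9.81 = 42.2672 m
apex_dist = R/2 = 42.2672/2 = 21.13 m

21.13 m


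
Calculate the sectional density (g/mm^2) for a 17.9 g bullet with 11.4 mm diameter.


SD = m/d^2 = 17.9/11.4^2 = 0.1377 g/mm^2

0.1377 g/mm^2


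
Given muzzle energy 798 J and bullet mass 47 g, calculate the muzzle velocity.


v = sqrt(2*E/m) = sqrt(2*798/0.047) = 184.3 m/s

184.3 m/s


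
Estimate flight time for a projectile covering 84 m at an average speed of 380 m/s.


t = d/v = 84/380 = 0.2211 s

0.2211 s


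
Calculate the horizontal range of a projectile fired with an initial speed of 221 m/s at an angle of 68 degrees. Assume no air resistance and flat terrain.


R = v0^2 * sin(2*theta) / g = 221^2 * sin(2*68°) / 9.81 = 3458 m

3458 m


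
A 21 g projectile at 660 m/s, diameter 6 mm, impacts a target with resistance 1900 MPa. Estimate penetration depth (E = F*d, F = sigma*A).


A = pi*(d/2)^2 = pi*(6/2)^2 = 28.2743 mm^2
E = 0.5*m*v^2 = 0.5*0.021*660^2 = 4573.8 J
depth = E/(sigma*A) = 4573.8 J / (1900 MPa * 28.2743 mm^2) = 4573.8/(1900 * 28.2743) m = 0.0851395 m ≈ 85.14 mm

85.14 mm


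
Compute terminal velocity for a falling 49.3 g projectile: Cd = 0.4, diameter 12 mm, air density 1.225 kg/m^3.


A = pi*(d/2)^2 = pi*(12/2000)^2 = 1.13097e-04 m^2
vt = sqrt(2mg/(Cd*rho*A)) = sqrt(2*0.0493*9.81/(0.4 * 1.225 * 1.13097e-04)) = 132.1 m/s

132.1 m/s


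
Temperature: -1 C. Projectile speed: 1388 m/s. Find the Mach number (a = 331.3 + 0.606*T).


a = 331.3 + 0.606*(-1) = 330.694 m/s
M = v/a = 1388/330.694 = 4.197

4.197


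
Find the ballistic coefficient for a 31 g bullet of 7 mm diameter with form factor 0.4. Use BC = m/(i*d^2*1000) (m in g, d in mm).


BC = m/(i*d^2*1000) = 31/(0.4 * 7^2 * 1000) = 0.001582

0.001582


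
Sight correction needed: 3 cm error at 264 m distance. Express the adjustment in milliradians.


1 mrad subtends 1 cm per 10 m of range, so adj = error_cm / (dist_m / 10) = 3 / (264/10) = 0.1136 mrad

0.1136 mrad


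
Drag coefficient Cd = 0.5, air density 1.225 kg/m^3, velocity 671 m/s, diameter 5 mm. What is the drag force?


A = pi*(d/2)^2 = pi*(5/2000)^2 = 1.96350e-05 m^2
Fd = 0.5*Cd*rho*A*v^2 = 0.5*0.5*1.225*1.96350e-05*671^2 = 2.707 N

2.707 N


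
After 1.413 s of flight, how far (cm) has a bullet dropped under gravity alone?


drop = 0.5*g*t^2 = 0.5*9.81*1.413^2 = 9.79317 m ≈ 979.3 cm

979.3 cm


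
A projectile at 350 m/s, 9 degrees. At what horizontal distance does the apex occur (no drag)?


R = v0^2*sin(2*theta)/g = 350^2*sin(2*9°)/9.81 = 3858.77 m
apex_dist = R/2 = 3858.77/2 = 1929 m

1929 m


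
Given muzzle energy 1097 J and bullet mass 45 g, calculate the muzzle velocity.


v = sqrt(2*E/m) = sqrt(2*1097/0.045) = 220.8 m/s

220.8 m/s


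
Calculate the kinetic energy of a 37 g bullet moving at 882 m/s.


E = 0.5*m*v^2 = 0.5*0.037*882^2 = 14392 J

14392 J


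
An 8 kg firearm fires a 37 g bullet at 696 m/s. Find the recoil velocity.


v_recoil = m_p * v_p / m_gun = 0.037 * 696 / 8 = 3.219 m/s

3.219 m/s


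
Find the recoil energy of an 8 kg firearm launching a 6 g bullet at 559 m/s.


v_r = m_p*v_p/m_gun = 0.006*559/8 = 0.41925 m/s, E_r = 0.5*m_gun*v_r^2 = 0.5*8*0.41925^2 = 0.7031 J

0.7031 J


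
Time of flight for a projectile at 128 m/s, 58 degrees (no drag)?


T = 2*v0*sin(theta)/g = 2*128*sin(58°)/9.81 = 22.13 s

22.13 s


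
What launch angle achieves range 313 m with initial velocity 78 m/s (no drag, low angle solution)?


sin(2*theta) = R*g/v0^2 = 313*9.81/78^2 = 0.504689, theta = arcsin(0.504689)/2 = 15.16°

15.16 degrees


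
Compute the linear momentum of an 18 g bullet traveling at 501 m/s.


p = m*v = 0.018*501 = 9.018 kg·m/s

9.018 kg·m/s


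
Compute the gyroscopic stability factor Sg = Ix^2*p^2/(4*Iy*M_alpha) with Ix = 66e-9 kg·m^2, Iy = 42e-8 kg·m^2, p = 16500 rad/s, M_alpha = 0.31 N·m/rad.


Sg = Ix^2 * p^2 / (4 * Iy * M_alpha) = (66e-9)^2 * 16500^2 / (4 * 42e-8 * 0.31) = 2.277

2.277


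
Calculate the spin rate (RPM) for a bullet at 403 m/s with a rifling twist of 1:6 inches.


twist_m = 6*0.0254 = 0.1524 m
spin = v/twist = 403/0.1524 = 2644.357 rev/s
RPM = spin*60 = 2644.357*60 ≈ 158661 RPM

158661 RPM


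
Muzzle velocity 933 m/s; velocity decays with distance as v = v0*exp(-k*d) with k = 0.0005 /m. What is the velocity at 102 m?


v = v0*exp(-k*d) = 933*exp(-0.0005*102) = 886.6 m/s

886.6 m/s


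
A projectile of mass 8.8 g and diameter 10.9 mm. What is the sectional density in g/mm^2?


SD = m/d^2 = 8.8/10.9^2 = 0.07407 g/mm^2

0.07407 g/mm^2


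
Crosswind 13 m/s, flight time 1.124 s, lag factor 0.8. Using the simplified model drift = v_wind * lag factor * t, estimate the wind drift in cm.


drift = v_wind * lag * t = 13 * 0.8 * 1.124 = 11.6896 m ≈ 1169 cm

1169 cm


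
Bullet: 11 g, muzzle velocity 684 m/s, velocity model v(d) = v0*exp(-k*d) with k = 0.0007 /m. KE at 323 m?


v = v0*exp(-k*d) = 684*exp(-0.0007*323) = 545.585 m/s
E = 0.5*m*v^2 = 0.5*0.011*545.585^2 = 1637 J

1637 J


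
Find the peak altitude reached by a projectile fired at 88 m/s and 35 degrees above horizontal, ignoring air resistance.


H = (v0*sin(theta))^2 / (2g) = (88*sin(35°))^2 / (2*9.81) = 129.9 m

129.9 m


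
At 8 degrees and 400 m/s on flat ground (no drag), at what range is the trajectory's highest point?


R = v0^2*sin(2*theta)/g = 400^2*sin(2*8°)/9.81 = 4495.61 m
apex_dist = R/2 = 4495.61/2 = 2248 m

2248 m


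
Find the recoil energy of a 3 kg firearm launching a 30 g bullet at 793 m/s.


v_r = m_p*v_p/m_gun = 0.03*793/3 = 7.93 m/s, E_r = 0.5*m_gun*v_r^2 = 0.5*3*7.93^2 = 94.33 J

94.33 J


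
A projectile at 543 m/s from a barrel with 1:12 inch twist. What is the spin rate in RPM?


twist_m = 12*0.0254 = 0.3048 m
spin = v/twist = 543/0.3048 = 1781.496 rev/s
RPM = spin*60 = 1781.496*60 ≈ 106890 RPM

106890 RPM


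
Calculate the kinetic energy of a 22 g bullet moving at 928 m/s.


E = 0.5*m*v^2 = 0.5*0.022*928^2 = 9473 J

9473 J


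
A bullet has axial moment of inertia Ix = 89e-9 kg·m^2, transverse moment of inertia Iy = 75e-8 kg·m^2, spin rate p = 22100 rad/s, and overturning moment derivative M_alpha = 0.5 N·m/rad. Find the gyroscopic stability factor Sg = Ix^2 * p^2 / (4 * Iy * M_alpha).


Sg = Ix^2 * p^2 / (4 * Iy * M_alpha) = (89e-9)^2 * 22100^2 / (4 * 75e-8 * 0.5) = 2.579

2.579


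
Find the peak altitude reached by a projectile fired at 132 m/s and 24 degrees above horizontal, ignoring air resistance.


H = (v0*sin(theta))^2 / (2g) = (132*sin(24°))^2 / (2*9.81) = 146.9 m

146.9 m


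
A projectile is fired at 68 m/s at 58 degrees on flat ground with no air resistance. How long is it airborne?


T = 2*v0*sin(theta)/g = 2*68*sin(58°)/9.81 = 11.76 s

11.76 s


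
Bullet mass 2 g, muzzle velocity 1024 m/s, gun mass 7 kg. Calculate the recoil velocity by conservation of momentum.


v_recoil = m_p * v_p / m_gun = 0.002 * 1024 / 7 = 0.2926 m/s

0.2926 m/s


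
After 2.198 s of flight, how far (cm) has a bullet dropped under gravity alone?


drop = 0.5*g*t^2 = 0.5*9.81*2.198^2 = 23.6971 m ≈ 2370 cm

2370 cm


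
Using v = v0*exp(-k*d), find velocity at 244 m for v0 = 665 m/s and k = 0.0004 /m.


v = v0*exp(-k*d) = 665*exp(-0.0004*244) = 603.2 m/s

603.2 m/s


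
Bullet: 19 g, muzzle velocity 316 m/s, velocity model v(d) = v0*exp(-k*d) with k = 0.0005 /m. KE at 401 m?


v = v0*exp(-k*d) = 316*exp(-0.0005*401) = 258.59 m/s
E = 0.5*m*v^2 = 0.5*0.019*258.59^2 = 635.3 J

635.3 J


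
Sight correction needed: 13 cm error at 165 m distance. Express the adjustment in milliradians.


1 mrad subtends 1 cm per 10 m of range, so adj = error_cm / (dist_m / 10) = 13 / (165/10) = 0.7879 mrad

0.7879 mrad


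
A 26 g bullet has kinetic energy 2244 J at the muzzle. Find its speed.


v = sqrt(2*E/m) = sqrt(2*2244/0.026) = 415.5 m/s

415.5 m/s


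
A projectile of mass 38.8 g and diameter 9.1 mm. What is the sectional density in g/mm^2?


SD = m/d^2 = 38.8/9.1^2 = 0.4685 g/mm^2

0.4685 g/mm^2


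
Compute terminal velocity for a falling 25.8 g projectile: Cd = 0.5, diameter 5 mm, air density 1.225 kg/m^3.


A = pi*(d/2)^2 = pi*(5/2000)^2 = 1.96350e-05 m^2
vt = sqrt(2mg/(Cd*rho*A)) = sqrt(2*0.0258*9.81/(0.5 * 1.225 * 1.96350e-05)) = 205.2 m/s

205.2 m/s


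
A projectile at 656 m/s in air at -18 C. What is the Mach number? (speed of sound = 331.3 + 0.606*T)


a = 331.3 + 0.606*(-18) = 320.392 m/s
M = v/a = 656/320.392 = 2.047

2.047


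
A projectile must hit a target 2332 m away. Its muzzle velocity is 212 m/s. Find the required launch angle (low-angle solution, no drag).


sin(2*theta) = R*g/v0^2 = 2332*9.81/212^2 = 0.509009, theta = arcsin(0.509009)/2 = 15.3°

15.3 degrees


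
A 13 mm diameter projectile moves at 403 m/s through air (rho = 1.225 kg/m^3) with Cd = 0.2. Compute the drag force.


A = pi*(d/2)^2 = pi*(13/2000)^2 = 1.32732e-04 m^2
Fd = 0.5*Cd*rho*A*v^2 = 0.5*0.2*1.225*1.32732e-04*403^2 = 2.641 N

2.641 N


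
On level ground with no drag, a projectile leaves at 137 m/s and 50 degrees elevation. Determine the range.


R = v0^2 * sin(2*theta) / g = 137^2 * sin(2*50°) / 9.81 = 1884 m

1884 m


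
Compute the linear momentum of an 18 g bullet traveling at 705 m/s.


p = m*v = 0.018*705 = 12.69 kg·m/s

12.69 kg·m/s


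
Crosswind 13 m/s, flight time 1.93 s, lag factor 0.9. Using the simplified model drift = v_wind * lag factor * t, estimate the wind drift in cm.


drift = v_wind * lag * t = 13 * 0.9 * 1.93 = 22.581 m ≈ 2258 cm

2258 cm


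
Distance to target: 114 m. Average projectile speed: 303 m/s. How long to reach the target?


t = d/v = 114/303 = 0.3762 s

0.3762 s


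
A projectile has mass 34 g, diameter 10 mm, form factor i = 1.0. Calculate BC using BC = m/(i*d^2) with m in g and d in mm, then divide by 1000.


BC = m/(i*d^2*1000) = 34/(1.0 * 10^2 * 1000) = 0.00034

0.00034
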